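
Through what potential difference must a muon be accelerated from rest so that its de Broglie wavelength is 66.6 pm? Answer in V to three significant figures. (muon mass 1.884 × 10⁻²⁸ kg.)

p = h/λ = 6.626 × 10⁻³⁴ / 6.660 × 10⁻¹¹ = 9.949 × 10⁻²⁴ kg·m/s.
KE = p²/(2m) = 2.627 × 10⁻¹⁹ J.
V = KE/e = 2.627 × 10⁻¹⁹ / (1.602 × 10⁻¹⁹) = 1.64 V.

V = 1.64 V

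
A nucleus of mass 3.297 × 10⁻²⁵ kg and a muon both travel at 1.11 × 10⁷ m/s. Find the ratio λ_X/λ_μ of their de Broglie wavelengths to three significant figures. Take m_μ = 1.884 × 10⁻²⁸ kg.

At fixed v, p = mv so λ = h/(mv) ∝ 1/m.
λ_X/λ_μ = m_μ/m_X = 1.884 × 10⁻²⁸/3.297 × 10⁻²⁵ = 5.71 × 10⁻⁴.

λ_X/λ_μ = 5.71 × 10⁻⁴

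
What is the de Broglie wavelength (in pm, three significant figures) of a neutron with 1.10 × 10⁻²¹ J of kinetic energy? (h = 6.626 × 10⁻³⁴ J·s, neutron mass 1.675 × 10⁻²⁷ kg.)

λ = 345 pm

p = √(2mKE) = √(2 × 1.675 × 10⁻²⁷ × 1.100 × 10⁻²¹) = 1.920 × 10⁻²⁴ kg·m/s.
λ = h/p = 6.626 × 10⁻³⁴ / 1.920 × 10⁻²⁴ = 3.45 × 10⁻¹⁰ m = 345 pm.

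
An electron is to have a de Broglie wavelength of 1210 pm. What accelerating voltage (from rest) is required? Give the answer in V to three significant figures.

V = 1.03 V

p = h/λ = 6.626 × 10⁻³⁴ / 1.210 × 10⁻⁹ = 5.476 × 10⁻²⁵ kg·m/s.
KE = p²/(2m) = 1.646 × 10⁻¹⁹ J.
V = KE/e = 1.646 × 10⁻¹⁹ / (1.602 × 10⁻¹⁹) = 1.03 V.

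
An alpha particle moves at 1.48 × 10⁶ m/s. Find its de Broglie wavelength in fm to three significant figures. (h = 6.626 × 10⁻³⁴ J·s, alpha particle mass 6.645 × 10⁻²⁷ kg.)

p = mv = 6.645 × 10⁻²⁷ × 1.48 × 10⁶ = 9.835 × 10⁻²¹ kg·m/s.
λ = h/p = 6.626 × 10⁻³⁴ / 9.835 × 10⁻²¹ = 6.74 × 10⁻¹⁴ m = 67.4 fm.

λ = 67.4 fm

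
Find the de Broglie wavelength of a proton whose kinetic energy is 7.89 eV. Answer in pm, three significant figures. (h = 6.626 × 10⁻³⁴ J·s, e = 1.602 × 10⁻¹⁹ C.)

KE = 7.89 eV = 1.264 × 10⁻¹⁸ J.
p = √(2mKE) = √(2 × 1.673 × 10⁻²⁷ × 1.264 × 10⁻¹⁸) = 6.503 × 10⁻²³ kg·m/s.
λ = h/p = 6.626 × 10⁻³⁴ / 6.503 × 10⁻²³ = 1.02 × 10⁻¹¹ m = 10.2 pm.

λ = 10.2 pm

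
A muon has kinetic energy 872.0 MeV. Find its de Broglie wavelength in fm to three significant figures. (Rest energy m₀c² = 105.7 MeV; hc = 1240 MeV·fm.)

Total energy E = KE + m₀c² = 872.0 + 105.7 = 977.7 MeV.
(pc)² = E² − (m₀c²)² = (977.7)² − (105.7)² = 9.447 × 10⁵ MeV², so pc = 972.0 MeV.
λ = hc/(pc) = 1240 MeV·fm / 972.0 MeV = 1.28 fm.

λ = 1.28 fm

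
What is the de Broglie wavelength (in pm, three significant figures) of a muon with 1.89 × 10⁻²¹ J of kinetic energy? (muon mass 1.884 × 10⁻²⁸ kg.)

p = √(2mKE) = √(2 × 1.884 × 10⁻²⁸ × 1.890 × 10⁻²¹) = 8.439 × 10⁻²⁵ kg·m/s.
λ = h/p = 6.626 × 10⁻³⁴ / 8.439 × 10⁻²⁵ = 7.85 × 10⁻¹⁰ m = 785 pm.

λ = 785 pm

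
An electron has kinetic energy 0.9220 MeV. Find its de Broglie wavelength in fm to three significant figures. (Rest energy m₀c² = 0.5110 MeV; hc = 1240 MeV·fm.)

Total energy E = KE + m₀c² = 0.9220 + 0.5110 = 1.4330 MeV.
(pc)² = E² − (m₀c²)² = (1.4330)² − (0.5110)² = 1.792 MeV², so pc = 1.339 MeV.
λ = hc/(pc) = 1240 MeV·fm / 1.339 MeV = 926 fm.

λ = 926 fm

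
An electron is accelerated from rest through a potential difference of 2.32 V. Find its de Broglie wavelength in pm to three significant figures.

KE = eV = 1.602 × 10⁻¹⁹ × 2.320 = 3.717 × 10⁻¹⁹ J.
p = √(2mKE) = √(2 × 9.109 × 10⁻³¹ × 3.717 × 10⁻¹⁹) = 8.229 × 10⁻²⁵ kg·m/s.
λ = h/p = 6.626 × 10⁻³⁴ / 8.229 × 10⁻²⁵ = 8.05 × 10⁻¹⁰ m = 805 pm.

λ = 805 pm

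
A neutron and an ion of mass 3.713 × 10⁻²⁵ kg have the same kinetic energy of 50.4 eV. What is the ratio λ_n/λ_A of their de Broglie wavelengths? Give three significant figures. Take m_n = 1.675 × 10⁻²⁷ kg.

At fixed KE, p = √(2mKE) so λ = h/p ∝ 1/√m.
λ_n/λ_A = √(m_A/m_n) = √(3.713 × 10⁻²⁵/1.675 × 10⁻²⁷) = √(221.7) = 14.9.

λ_n/λ_A = 14.9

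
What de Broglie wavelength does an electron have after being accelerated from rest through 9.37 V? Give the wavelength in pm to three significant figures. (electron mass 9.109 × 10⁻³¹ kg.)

λ = 401 pm

KE = eV = 1.602 × 10⁻¹⁹ × 9.370 = 1.501 × 10⁻¹⁸ J.
p = √(2mKE) = √(2 × 9.109 × 10⁻³¹ × 1.501 × 10⁻¹⁸) = 1.654 × 10⁻²⁴ kg·m/s.
λ = h/p = 6.626 × 10⁻³⁴ / 1.654 × 10⁻²⁴ = 4.01 × 10⁻¹⁰ m = 401 pm.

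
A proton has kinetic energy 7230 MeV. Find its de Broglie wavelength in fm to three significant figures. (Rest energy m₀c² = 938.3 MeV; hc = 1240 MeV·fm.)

λ = 0.153 fm

Total energy E = KE + m₀c² = 7230 + 938.3 = 8168.3 MeV.
(pc)² = E² − (m₀c²)² = (8168.3)² − (938.3)² = 6.584 × 10⁷ MeV², so pc = 8114 MeV.
λ = hc/(pc) = 1240 MeV·fm / 8114 MeV = 0.153 fm.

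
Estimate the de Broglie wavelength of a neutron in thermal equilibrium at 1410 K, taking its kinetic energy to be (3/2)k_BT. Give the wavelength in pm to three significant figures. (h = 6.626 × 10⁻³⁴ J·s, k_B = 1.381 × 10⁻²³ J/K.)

KE = (3/2)k_BT = 1.5 × 1.381 × 10⁻²³ × 1410 = 2.921 × 10⁻²⁰ J.
p = √(2mKE) = √(2 × 1.675 × 10⁻²⁷ × 2.921 × 10⁻²⁰) = 9.892 × 10⁻²⁴ kg·m/s.
λ = h/p = 6.70 × 10⁻¹¹ m = 67.0 pm.

λ = 67.0 pm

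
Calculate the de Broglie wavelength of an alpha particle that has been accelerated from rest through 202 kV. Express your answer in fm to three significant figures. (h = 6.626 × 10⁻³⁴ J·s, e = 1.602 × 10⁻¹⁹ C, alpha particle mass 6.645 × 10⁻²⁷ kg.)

KE = 2eV = 2 × 1.602 × 10⁻¹⁹ × 2.020 × 10⁵ = 6.472 × 10⁻¹⁴ J.
p = √(2mKE) = √(2 × 6.645 × 10⁻²⁷ × 6.472 × 10⁻¹⁴) = 2.933 × 10⁻²⁰ kg·m/s.
λ = h/p = 6.626 × 10⁻³⁴ / 2.933 × 10⁻²⁰ = 2.26 × 10⁻¹⁴ m = 22.6 fm.

λ = 22.6 fm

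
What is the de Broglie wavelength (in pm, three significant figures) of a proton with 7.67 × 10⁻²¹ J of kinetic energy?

λ = 131 pm

p = √(2mKE) = √(2 × 1.673 × 10⁻²⁷ × 7.670 × 10⁻²¹) = 5.066 × 10⁻²⁴ kg·m/s.
λ = h/p = 6.626 × 10⁻³⁴ / 5.066 × 10⁻²⁴ = 1.31 × 10⁻¹⁰ m = 131 pm.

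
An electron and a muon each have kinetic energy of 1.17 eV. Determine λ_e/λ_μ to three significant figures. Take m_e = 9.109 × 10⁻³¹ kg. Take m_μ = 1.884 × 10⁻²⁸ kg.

At fixed KE, p = √(2mKE) so λ = h/p ∝ 1/√m.
λ_e/λ_μ = √(m_μ/m_e) = √(1.884 × 10⁻²⁸/9.109 × 10⁻³¹) = √(206.8) = 14.4.

λ_e/λ_μ = 14.4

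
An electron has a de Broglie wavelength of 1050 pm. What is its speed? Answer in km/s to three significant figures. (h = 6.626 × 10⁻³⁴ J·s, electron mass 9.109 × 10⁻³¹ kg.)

v = 693 km/s

p = h/λ = 6.626 × 10⁻³⁴ / 1.050 × 10⁻⁹ = 6.310 × 10⁻²⁵ kg·m/s.
v = p/m = 6.310 × 10⁻²⁵ / 9.109 × 10⁻³¹ = 6.93 × 10⁵ m/s = 693 km/s.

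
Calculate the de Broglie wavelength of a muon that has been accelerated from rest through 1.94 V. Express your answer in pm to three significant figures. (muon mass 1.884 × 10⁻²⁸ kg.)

λ = 61.2 pm

KE = eV = 1.602 × 10⁻¹⁹ × 1.940 = 3.108 × 10⁻¹⁹ J.
p = √(2mKE) = √(2 × 1.884 × 10⁻²⁸ × 3.108 × 10⁻¹⁹) = 1.082 × 10⁻²³ kg·m/s.
λ = h/p = 6.626 × 10⁻³⁴ / 1.082 × 10⁻²³ = 6.12 × 10⁻¹¹ m = 61.2 pm.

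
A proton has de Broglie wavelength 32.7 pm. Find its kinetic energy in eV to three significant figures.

KE = 0.766 eV

p = h/λ = 6.626 × 10⁻³⁴ / 3.270 × 10⁻¹¹ = 2.026 × 10⁻²³ kg·m/s.
KE = p²/(2m) = (2.026 × 10⁻²³)² / (2 × 1.673 × 10⁻²⁷) = 1.227 × 10⁻¹⁹ J = 0.766 eV.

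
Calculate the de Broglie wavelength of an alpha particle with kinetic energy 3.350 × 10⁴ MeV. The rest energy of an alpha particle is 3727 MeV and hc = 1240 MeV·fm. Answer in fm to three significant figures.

λ = 0.0335 fm

Total energy E = KE + m₀c² = 3.350 × 10⁴ + 3727 = 37227 MeV.
(pc)² = E² − (m₀c²)² = (37227)² − (3727)² = 1.372 × 10⁹ MeV², so pc = 3.704 × 10⁴ MeV.
λ = hc/(pc) = 1240 MeV·fm / 3.704 × 10⁴ MeV = 0.0335 fm.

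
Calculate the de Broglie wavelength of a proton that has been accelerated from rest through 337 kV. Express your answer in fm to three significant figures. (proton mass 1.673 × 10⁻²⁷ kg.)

λ = 49.3 fm

KE = eV = 1.602 × 10⁻¹⁹ × 3.370 × 10⁵ = 5.399 × 10⁻¹⁴ J.
p = √(2mKE) = √(2 × 1.673 × 10⁻²⁷ × 5.399 × 10⁻¹⁴) = 1.344 × 10⁻²⁰ kg·m/s.
λ = h/p = 6.626 × 10⁻³⁴ / 1.344 × 10⁻²⁰ = 4.93 × 10⁻¹⁴ m = 49.3 fm.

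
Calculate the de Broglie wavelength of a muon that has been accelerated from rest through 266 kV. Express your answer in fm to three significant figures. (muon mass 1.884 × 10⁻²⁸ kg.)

λ = 165 fm

KE = eV = 1.602 × 10⁻¹⁹ × 2.660 × 10⁵ = 4.261 × 10⁻¹⁴ J.
p = √(2mKE) = √(2 × 1.884 × 10⁻²⁸ × 4.261 × 10⁻¹⁴) = 4.007 × 10⁻²¹ kg·m/s.
λ = h/p = 6.626 × 10⁻³⁴ / 4.007 × 10⁻²¹ = 1.65 × 10⁻¹³ m = 165 fm.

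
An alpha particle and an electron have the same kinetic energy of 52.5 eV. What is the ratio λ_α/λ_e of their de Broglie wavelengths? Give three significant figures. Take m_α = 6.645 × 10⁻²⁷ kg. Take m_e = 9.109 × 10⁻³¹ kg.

At fixed KE, p = √(2mKE) so λ = h/p ∝ 1/√m.
λ_α/λ_e = √(m_e/m_α) = √(9.109 × 10⁻³¹/6.645 × 10⁻²⁷) = √(1.371 × 10⁻⁴) = 0.0117.

λ_α/λ_e = 0.0117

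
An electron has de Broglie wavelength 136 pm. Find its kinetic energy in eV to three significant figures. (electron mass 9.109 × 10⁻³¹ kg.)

p = h/λ = 6.626 × 10⁻³⁴ / 1.360 × 10⁻¹⁰ = 4.872 × 10⁻²⁴ kg·m/s.
KE = p²/(2m) = (4.872 × 10⁻²⁴)² / (2 × 9.109 × 10⁻³¹) = 1.303 × 10⁻¹⁷ J = 81.3 eV.

KE = 81.3 eV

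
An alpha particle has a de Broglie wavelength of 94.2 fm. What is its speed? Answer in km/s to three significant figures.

p = h/λ = 6.626 × 10⁻³⁴ / 9.420 × 10⁻¹⁴ = 7.034 × 10⁻²¹ kg·m/s.
v = p/m = 7.034 × 10⁻²¹ / 6.645 × 10⁻²⁷ = 1.06 × 10⁶ m/s = 1060 km/s.

v = 1060 km/s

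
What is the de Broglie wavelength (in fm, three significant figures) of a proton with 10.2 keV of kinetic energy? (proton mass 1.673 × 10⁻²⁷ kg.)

KE = 10.2 keV = 1.634 × 10⁻¹⁵ J.
p = √(2mKE) = √(2 × 1.673 × 10⁻²⁷ × 1.634 × 10⁻¹⁵) = 2.338 × 10⁻²¹ kg·m/s.
λ = h/p = 6.626 × 10⁻³⁴ / 2.338 × 10⁻²¹ = 2.83 × 10⁻¹³ m = 283 fm.

λ = 283 fm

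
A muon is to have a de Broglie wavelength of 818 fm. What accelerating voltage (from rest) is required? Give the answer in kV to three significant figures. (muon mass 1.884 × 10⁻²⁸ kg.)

p = h/λ = 6.626 × 10⁻³⁴ / 8.180 × 10⁻¹³ = 8.100 × 10⁻²² kg·m/s.
KE = p²/(2m) = 1.741 × 10⁻¹⁵ J.
V = KE/e = 1.741 × 10⁻¹⁵ / (1.602 × 10⁻¹⁹) = 10.9 kV.

V = 10.9 kV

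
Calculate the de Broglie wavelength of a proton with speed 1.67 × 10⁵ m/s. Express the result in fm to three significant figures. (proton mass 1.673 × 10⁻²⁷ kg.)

λ = 2370 fm

p = mv = 1.673 × 10⁻²⁷ × 1.67 × 10⁵ = 2.794 × 10⁻²² kg·m/s.
λ = h/p = 6.626 × 10⁻³⁴ / 2.794 × 10⁻²² = 2.37 × 10⁻¹² m = 2370 fm.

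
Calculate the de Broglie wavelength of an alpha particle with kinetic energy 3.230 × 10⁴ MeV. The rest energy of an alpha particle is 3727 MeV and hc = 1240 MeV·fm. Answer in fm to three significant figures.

λ = 0.0346 fm

Total energy E = KE + m₀c² = 3.230 × 10⁴ + 3727 = 36027 MeV.
(pc)² = E² − (m₀c²)² = (36027)² − (3727)² = 1.284 × 10⁹ MeV², so pc = 3.583 × 10⁴ MeV.
λ = hc/(pc) = 1240 MeV·fm / 3.583 × 10⁴ MeV = 0.0346 fm.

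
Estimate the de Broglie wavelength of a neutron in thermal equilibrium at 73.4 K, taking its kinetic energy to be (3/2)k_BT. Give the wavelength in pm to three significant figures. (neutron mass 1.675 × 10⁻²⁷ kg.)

KE = (3/2)k_BT = 1.5 × 1.381 × 10⁻²³ × 73.4 = 1.520 × 10⁻²¹ J.
p = √(2mKE) = √(2 × 1.675 × 10⁻²⁷ × 1.520 × 10⁻²¹) = 2.257 × 10⁻²⁴ kg·m/s.
λ = h/p = 2.94 × 10⁻¹⁰ m = 294 pm.

λ = 294 pm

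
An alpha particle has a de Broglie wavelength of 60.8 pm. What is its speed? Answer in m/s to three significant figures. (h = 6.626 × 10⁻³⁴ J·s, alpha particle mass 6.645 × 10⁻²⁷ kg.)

v = 1640 m/s

p = h/λ = 6.626 × 10⁻³⁴ / 6.080 × 10⁻¹¹ = 1.090 × 10⁻²³ kg·m/s.
v = p/m = 1.090 × 10⁻²³ / 6.645 × 10⁻²⁷ = 1.64 × 10³ m/s = 1640 m/s.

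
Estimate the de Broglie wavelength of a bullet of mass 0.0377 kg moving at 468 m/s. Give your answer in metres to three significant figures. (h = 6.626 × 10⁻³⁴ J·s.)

p = mv = 0.0377 × 468 = 1.764 × 10¹ kg·m/s.
λ = h/p = 6.626 × 10⁻³⁴ / 1.764 × 10¹ = 3.76 × 10⁻³⁵ m.

λ = 3.76 × 10⁻³⁵ m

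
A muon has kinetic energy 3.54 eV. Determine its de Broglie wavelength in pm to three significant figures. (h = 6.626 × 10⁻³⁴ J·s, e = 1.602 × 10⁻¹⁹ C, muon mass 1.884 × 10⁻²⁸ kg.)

λ = 45.3 pm

KE = 3.54 eV = 5.671 × 10⁻¹⁹ J.
p = √(2mKE) = √(2 × 1.884 × 10⁻²⁸ × 5.671 × 10⁻¹⁹) = 1.462 × 10⁻²³ kg·m/s.
λ = h/p = 6.626 × 10⁻³⁴ / 1.462 × 10⁻²³ = 4.53 × 10⁻¹¹ m = 45.3 pm.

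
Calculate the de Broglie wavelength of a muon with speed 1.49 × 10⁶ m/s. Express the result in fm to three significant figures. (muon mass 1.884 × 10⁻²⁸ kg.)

p = mv = 1.884 × 10⁻²⁸ × 1.49 × 10⁶ = 2.807 × 10⁻²² kg·m/s.
λ = h/p = 6.626 × 10⁻³⁴ / 2.807 × 10⁻²² = 2.36 × 10⁻¹² m = 2360 fm.

λ = 2360 fm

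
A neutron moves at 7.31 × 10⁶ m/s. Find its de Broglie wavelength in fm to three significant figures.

λ = 54.1 fm

p = mv = 1.675 × 10⁻²⁷ × 7.31 × 10⁶ = 1.224 × 10⁻²⁰ kg·m/s.
λ = h/p = 6.626 × 10⁻³⁴ / 1.224 × 10⁻²⁰ = 5.41 × 10⁻¹⁴ m = 54.1 fm.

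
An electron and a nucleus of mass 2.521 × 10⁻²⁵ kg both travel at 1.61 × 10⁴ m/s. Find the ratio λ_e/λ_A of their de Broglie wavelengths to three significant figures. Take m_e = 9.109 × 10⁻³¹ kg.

λ_e/λ_A = 2.77 × 10⁵

At fixed v, p = mv so λ = h/(mv) ∝ 1/m.
λ_e/λ_A = m_A/m_e = 2.521 × 10⁻²⁵/9.109 × 10⁻³¹ = 2.77 × 10⁵.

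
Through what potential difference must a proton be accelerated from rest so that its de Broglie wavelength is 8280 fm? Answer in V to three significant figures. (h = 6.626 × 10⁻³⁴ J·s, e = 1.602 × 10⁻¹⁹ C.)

V = 11.9 V

p = h/λ = 6.626 × 10⁻³⁴ / 8.280 × 10⁻¹² = 8.002 × 10⁻²³ kg·m/s.
KE = p²/(2m) = 1.914 × 10⁻¹⁸ J.
V = KE/e = 1.914 × 10⁻¹⁸ / (1.602 × 10⁻¹⁹) = 11.9 V.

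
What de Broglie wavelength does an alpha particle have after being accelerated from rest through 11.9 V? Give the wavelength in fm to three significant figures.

λ = 2940 fm

KE = 2eV = 2 × 1.602 × 10⁻¹⁹ × 11.90 = 3.813 × 10⁻¹⁸ J.
p = √(2mKE) = √(2 × 6.645 × 10⁻²⁷ × 3.813 × 10⁻¹⁸) = 2.251 × 10⁻²² kg·m/s.
λ = h/p = 6.626 × 10⁻³⁴ / 2.251 × 10⁻²² = 2.94 × 10⁻¹² m = 2940 fm.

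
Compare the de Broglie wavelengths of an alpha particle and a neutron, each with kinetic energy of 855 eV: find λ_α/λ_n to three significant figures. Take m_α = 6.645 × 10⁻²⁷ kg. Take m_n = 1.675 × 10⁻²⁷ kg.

At fixed KE, p = √(2mKE) so λ = h/p ∝ 1/√m.
λ_α/λ_n = √(m_n/m_α) = √(1.675 × 10⁻²⁷/6.645 × 10⁻²⁷) = √(0.2521) = 0.502.

λ_α/λ_n = 0.502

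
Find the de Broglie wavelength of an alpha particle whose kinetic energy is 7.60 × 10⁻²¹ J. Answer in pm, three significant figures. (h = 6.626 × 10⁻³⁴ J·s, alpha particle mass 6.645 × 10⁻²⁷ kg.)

λ = 65.9 pm

p = √(2mKE) = √(2 × 6.645 × 10⁻²⁷ × 7.600 × 10⁻²¹) = 1.005 × 10⁻²³ kg·m/s.
λ = h/p = 6.626 × 10⁻³⁴ / 1.005 × 10⁻²³ = 6.59 × 10⁻¹¹ m = 65.9 pm.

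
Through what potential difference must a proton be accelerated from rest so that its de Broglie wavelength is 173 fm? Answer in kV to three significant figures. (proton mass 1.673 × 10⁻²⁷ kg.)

V = 27.4 kV

p = h/λ = 6.626 × 10⁻³⁴ / 1.730 × 10⁻¹³ = 3.830 × 10⁻²¹ kg·m/s.
KE = p²/(2m) = 4.384 × 10⁻¹⁵ J.
V = KE/e = 4.384 × 10⁻¹⁵ / (1.602 × 10⁻¹⁹) = 27.4 kV.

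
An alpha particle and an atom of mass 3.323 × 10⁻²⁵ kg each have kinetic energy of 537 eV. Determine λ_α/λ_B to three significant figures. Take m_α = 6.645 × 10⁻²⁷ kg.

At fixed KE, p = √(2mKE) so λ = h/p ∝ 1/√m.
λ_α/λ_B = √(m_B/m_α) = √(3.323 × 10⁻²⁵/6.645 × 10⁻²⁷) = √(50.01) = 7.07.

λ_α/λ_B = 7.07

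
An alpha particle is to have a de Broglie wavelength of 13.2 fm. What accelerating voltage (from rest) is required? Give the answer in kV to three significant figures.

p = h/λ = 6.626 × 10⁻³⁴ / 1.320 × 10⁻¹⁴ = 5.020 × 10⁻²⁰ kg·m/s.
KE = p²/(2m) = 1.896 × 10⁻¹³ J.
V = KE/2e = 1.896 × 10⁻¹³ / (2 × 1.602 × 10⁻¹⁹) = 592 kV.

V = 592 kV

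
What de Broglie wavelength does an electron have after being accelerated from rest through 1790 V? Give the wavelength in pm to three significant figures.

λ = 29.0 pm

KE = eV = 1.602 × 10⁻¹⁹ × 1790 = 2.868 × 10⁻¹⁶ J.
p = √(2mKE) = √(2 × 9.109 × 10⁻³¹ × 2.868 × 10⁻¹⁶) = 2.286 × 10⁻²³ kg·m/s.
λ = h/p = 6.626 × 10⁻³⁴ / 2.286 × 10⁻²³ = 2.90 × 10⁻¹¹ m = 29.0 pm.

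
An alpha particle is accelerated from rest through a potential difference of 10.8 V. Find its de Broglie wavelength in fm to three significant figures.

KE = 2eV = 2 × 1.602 × 10⁻¹⁹ × 10.80 = 3.460 × 10⁻¹⁸ J.
p = √(2mKE) = √(2 × 6.645 × 10⁻²⁷ × 3.460 × 10⁻¹⁸) = 2.144 × 10⁻²² kg·m/s.
λ = h/p = 6.626 × 10⁻³⁴ / 2.144 × 10⁻²² = 3.09 × 10⁻¹² m = 3090 fm.

λ = 3090 fm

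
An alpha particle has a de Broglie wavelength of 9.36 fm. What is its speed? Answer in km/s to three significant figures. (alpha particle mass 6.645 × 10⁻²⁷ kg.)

v = 1.07 × 10⁴ km/s

p = h/λ = 6.626 × 10⁻³⁴ / 9.360 × 10⁻¹⁵ = 7.079 × 10⁻²⁰ kg·m/s.
v = p/m = 7.079 × 10⁻²⁰ / 6.645 × 10⁻²⁷ = 1.07 × 10⁷ m/s = 1.07 × 10⁴ km/s.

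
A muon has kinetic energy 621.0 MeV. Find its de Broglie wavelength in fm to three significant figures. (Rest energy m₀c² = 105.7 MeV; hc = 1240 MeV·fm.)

Total energy E = KE + m₀c² = 621.0 + 105.7 = 726.7 MeV.
(pc)² = E² − (m₀c²)² = (726.7)² − (105.7)² = 5.169 × 10⁵ MeV², so pc = 719.0 MeV.
λ = hc/(pc) = 1240 MeV·fm / 719.0 MeV = 1.72 fm.

λ = 1.72 fm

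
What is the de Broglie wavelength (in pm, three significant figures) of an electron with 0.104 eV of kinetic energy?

KE = 0.104 eV = 1.666 × 10⁻²⁰ J.
p = √(2mKE) = √(2 × 9.109 × 10⁻³¹ × 1.666 × 10⁻²⁰) = 1.742 × 10⁻²⁵ kg·m/s.
λ = h/p = 6.626 × 10⁻³⁴ / 1.742 × 10⁻²⁵ = 3.80 × 10⁻⁹ m = 3800 pm.

λ = 3800 pm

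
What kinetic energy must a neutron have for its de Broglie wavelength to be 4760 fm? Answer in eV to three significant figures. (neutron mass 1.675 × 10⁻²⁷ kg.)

p = h/λ = 6.626 × 10⁻³⁴ / 4.760 × 10⁻¹² = 1.392 × 10⁻²² kg·m/s.
KE = p²/(2m) = (1.392 × 10⁻²²)² / (2 × 1.675 × 10⁻²⁷) = 5.784 × 10⁻¹⁸ J = 36.1 eV.

KE = 36.1 eV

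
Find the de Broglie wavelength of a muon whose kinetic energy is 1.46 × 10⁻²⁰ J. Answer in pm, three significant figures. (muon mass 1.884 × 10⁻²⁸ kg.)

λ = 283 pm

p = √(2mKE) = √(2 × 1.884 × 10⁻²⁸ × 1.460 × 10⁻²⁰) = 2.345 × 10⁻²⁴ kg·m/s.
λ = h/p = 6.626 × 10⁻³⁴ / 2.345 × 10⁻²⁴ = 2.83 × 10⁻¹⁰ m = 283 pm.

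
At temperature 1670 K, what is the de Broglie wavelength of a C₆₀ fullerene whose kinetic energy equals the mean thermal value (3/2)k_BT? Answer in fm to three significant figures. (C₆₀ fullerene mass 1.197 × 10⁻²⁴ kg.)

λ = 2300 fm

KE = (3/2)k_BT = 1.5 × 1.381 × 10⁻²³ × 1670 = 3.459 × 10⁻²⁰ J.
p = √(2mKE) = √(2 × 1.197 × 10⁻²⁴ × 3.459 × 10⁻²⁰) = 2.878 × 10⁻²² kg·m/s.
λ = h/p = 2.30 × 10⁻¹² m = 2300 fm.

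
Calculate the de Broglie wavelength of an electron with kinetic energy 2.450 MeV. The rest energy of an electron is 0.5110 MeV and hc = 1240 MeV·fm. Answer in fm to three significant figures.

λ = 425 fm

Total energy E = KE + m₀c² = 2.450 + 0.5110 = 2.9610 MeV.
(pc)² = E² − (m₀c²)² = (2.9610)² − (0.5110)² = 8.506 MeV², so pc = 2.917 MeV.
λ = hc/(pc) = 1240 MeV·fm / 2.917 MeV = 425 fm.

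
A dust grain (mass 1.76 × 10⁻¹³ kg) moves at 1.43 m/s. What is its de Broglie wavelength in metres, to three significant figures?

λ = 2.63 × 10⁻²¹ m

p = mv = 1.76 × 10⁻¹³ × 1.43 = 2.517 × 10⁻¹³ kg·m/s.
λ = h/p = 6.626 × 10⁻³⁴ / 2.517 × 10⁻¹³ = 2.63 × 10⁻²¹ m.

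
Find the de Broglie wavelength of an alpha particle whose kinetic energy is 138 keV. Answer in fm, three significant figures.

λ = 38.7 fm

KE = 138 keV = 2.211 × 10⁻¹⁴ J.
p = √(2mKE) = √(2 × 6.645 × 10⁻²⁷ × 2.211 × 10⁻¹⁴) = 1.714 × 10⁻²⁰ kg·m/s.
λ = h/p = 6.626 × 10⁻³⁴ / 1.714 × 10⁻²⁰ = 3.87 × 10⁻¹⁴ m = 38.7 fm.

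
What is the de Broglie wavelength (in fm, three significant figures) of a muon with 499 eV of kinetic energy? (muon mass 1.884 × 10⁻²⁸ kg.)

λ = 3820 fm

KE = 499 eV = 7.994 × 10⁻¹⁷ J.
p = √(2mKE) = √(2 × 1.884 × 10⁻²⁸ × 7.994 × 10⁻¹⁷) = 1.736 × 10⁻²² kg·m/s.
λ = h/p = 6.626 × 10⁻³⁴ / 1.736 × 10⁻²² = 3.82 × 10⁻¹² m = 3820 fm.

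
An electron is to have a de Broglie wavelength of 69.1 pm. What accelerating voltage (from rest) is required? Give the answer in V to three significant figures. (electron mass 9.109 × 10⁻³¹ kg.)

p = h/λ = 6.626 × 10⁻³⁴ / 6.910 × 10⁻¹¹ = 9.589 × 10⁻²⁴ kg·m/s.
KE = p²/(2m) = 5.047 × 10⁻¹⁷ J.
V = KE/e = 5.047 × 10⁻¹⁷ / (1.602 × 10⁻¹⁹) = 315 V.

V = 315 V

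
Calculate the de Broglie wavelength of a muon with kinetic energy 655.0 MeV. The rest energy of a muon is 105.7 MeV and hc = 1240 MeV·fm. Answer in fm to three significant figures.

λ = 1.65 fm

Total energy E = KE + m₀c² = 655.0 + 105.7 = 760.7 MeV.
(pc)² = E² − (m₀c²)² = (760.7)² − (105.7)² = 5.675 × 10⁵ MeV², so pc = 753.3 MeV.
λ = hc/(pc) = 1240 MeV·fm / 753.3 MeV = 1.65 fm.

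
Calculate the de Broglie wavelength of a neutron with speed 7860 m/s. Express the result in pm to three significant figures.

λ = 50.3 pm

p = mv = 1.675 × 10⁻²⁷ × 7860 = 1.317 × 10⁻²³ kg·m/s.
λ = h/p = 6.626 × 10⁻³⁴ / 1.317 × 10⁻²³ = 5.03 × 10⁻¹¹ m = 50.3 pm.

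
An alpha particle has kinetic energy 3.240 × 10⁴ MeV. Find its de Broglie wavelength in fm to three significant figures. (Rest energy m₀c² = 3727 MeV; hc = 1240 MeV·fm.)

λ = 0.0345 fm

Total energy E = KE + m₀c² = 3.240 × 10⁴ + 3727 = 36127 MeV.
(pc)² = E² − (m₀c²)² = (36127)² − (3727)² = 1.291 × 10⁹ MeV², so pc = 3.593 × 10⁴ MeV.
λ = hc/(pc) = 1240 MeV·fm / 3.593 × 10⁴ MeV = 0.0345 fm.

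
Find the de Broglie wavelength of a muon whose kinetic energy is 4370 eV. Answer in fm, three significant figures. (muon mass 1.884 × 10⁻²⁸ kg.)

λ = 1290 fm

KE = 4370 eV = 7.001 × 10⁻¹⁶ J.
p = √(2mKE) = √(2 × 1.884 × 10⁻²⁸ × 7.001 × 10⁻¹⁶) = 5.136 × 10⁻²² kg·m/s.
λ = h/p = 6.626 × 10⁻³⁴ / 5.136 × 10⁻²² = 1.29 × 10⁻¹² m = 1290 fm.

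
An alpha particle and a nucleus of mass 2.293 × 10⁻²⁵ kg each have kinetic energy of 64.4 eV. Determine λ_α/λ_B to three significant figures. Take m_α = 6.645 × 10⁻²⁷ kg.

λ_α/λ_B = 5.87

At fixed KE, p = √(2mKE) so λ = h/p ∝ 1/√m.
λ_α/λ_B = √(m_B/m_α) = √(2.293 × 10⁻²⁵/6.645 × 10⁻²⁷) = √(34.51) = 5.87.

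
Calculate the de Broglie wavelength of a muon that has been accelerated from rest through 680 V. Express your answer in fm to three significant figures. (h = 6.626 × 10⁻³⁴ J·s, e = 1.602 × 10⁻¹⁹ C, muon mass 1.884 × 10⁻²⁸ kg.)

λ = 3270 fm

KE = eV = 1.602 × 10⁻¹⁹ × 680.0 = 1.089 × 10⁻¹⁶ J.
p = √(2mKE) = √(2 × 1.884 × 10⁻²⁸ × 1.089 × 10⁻¹⁶) = 2.026 × 10⁻²² kg·m/s.
λ = h/p = 6.626 × 10⁻³⁴ / 2.026 × 10⁻²² = 3.27 × 10⁻¹² m = 3270 fm.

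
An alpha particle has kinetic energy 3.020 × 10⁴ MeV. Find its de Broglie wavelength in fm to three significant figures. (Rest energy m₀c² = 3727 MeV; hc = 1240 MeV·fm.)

λ = 0.0368 fm

Total energy E = KE + m₀c² = 3.020 × 10⁴ + 3727 = 33927 MeV.
(pc)² = E² − (m₀c²)² = (33927)² − (3727)² = 1.137 × 10⁹ MeV², so pc = 3.372 × 10⁴ MeV.
λ = hc/(pc) = 1240 MeV·fm / 3.372 × 10⁴ MeV = 0.0368 fm.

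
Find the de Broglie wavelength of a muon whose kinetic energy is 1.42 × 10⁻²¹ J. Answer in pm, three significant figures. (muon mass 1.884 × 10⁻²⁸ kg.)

λ = 906 pm

p = √(2mKE) = √(2 × 1.884 × 10⁻²⁸ × 1.420 × 10⁻²¹) = 7.315 × 10⁻²⁵ kg·m/s.
λ = h/p = 6.626 × 10⁻³⁴ / 7.315 × 10⁻²⁵ = 9.06 × 10⁻¹⁰ m = 906 pm.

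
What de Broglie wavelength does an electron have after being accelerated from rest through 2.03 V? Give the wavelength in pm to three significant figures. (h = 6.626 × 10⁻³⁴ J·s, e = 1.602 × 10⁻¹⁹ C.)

KE = eV = 1.602 × 10⁻¹⁹ × 2.030 = 3.252 × 10⁻¹⁹ J.
p = √(2mKE) = √(2 × 9.109 × 10⁻³¹ × 3.252 × 10⁻¹⁹) = 7.697 × 10⁻²⁵ kg·m/s.
λ = h/p = 6.626 × 10⁻³⁴ / 7.697 × 10⁻²⁵ = 8.61 × 10⁻¹⁰ m = 861 pm.

λ = 861 pm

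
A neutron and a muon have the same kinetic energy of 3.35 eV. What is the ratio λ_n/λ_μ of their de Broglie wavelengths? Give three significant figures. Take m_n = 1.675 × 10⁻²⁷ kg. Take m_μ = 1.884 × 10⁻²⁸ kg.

λ_n/λ_μ = 0.335

At fixed KE, p = √(2mKE) so λ = h/p ∝ 1/√m.
λ_n/λ_μ = √(m_μ/m_n) = √(1.884 × 10⁻²⁸/1.675 × 10⁻²⁷) = √(0.1125) = 0.335.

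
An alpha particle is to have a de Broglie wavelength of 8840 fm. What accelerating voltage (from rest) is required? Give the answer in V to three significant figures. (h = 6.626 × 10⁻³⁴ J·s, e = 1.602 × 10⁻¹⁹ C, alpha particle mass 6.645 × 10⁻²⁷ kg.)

p = h/λ = 6.626 × 10⁻³⁴ / 8.840 × 10⁻¹² = 7.495 × 10⁻²³ kg·m/s.
KE = p²/(2m) = 4.227 × 10⁻¹⁹ J.
V = KE/2e = 4.227 × 10⁻¹⁹ / (2 × 1.602 × 10⁻¹⁹) = 1.32 V.

V = 1.32 V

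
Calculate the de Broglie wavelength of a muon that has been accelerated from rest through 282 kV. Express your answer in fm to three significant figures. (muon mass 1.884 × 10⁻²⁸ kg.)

KE = eV = 1.602 × 10⁻¹⁹ × 2.820 × 10⁵ = 4.518 × 10⁻¹⁴ J.
p = √(2mKE) = √(2 × 1.884 × 10⁻²⁸ × 4.518 × 10⁻¹⁴) = 4.126 × 10⁻²¹ kg·m/s.
λ = h/p = 6.626 × 10⁻³⁴ / 4.126 × 10⁻²¹ = 1.61 × 10⁻¹³ m = 161 fm.

λ = 161 fm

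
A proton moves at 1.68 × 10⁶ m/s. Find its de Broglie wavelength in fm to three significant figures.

p = mv = 1.673 × 10⁻²⁷ × 1.68 × 10⁶ = 2.811 × 10⁻²¹ kg·m/s.
λ = h/p = 6.626 × 10⁻³⁴ / 2.811 × 10⁻²¹ = 2.36 × 10⁻¹³ m = 236 fm.

λ = 236 fm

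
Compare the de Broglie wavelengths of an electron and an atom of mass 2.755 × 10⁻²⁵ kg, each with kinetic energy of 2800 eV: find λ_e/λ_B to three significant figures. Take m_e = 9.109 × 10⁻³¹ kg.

λ_e/λ_B = 550

At fixed KE, p = √(2mKE) so λ = h/p ∝ 1/√m.
λ_e/λ_B = √(m_B/m_e) = √(2.755 × 10⁻²⁵/9.109 × 10⁻³¹) = √(3.024 × 10⁵) = 550.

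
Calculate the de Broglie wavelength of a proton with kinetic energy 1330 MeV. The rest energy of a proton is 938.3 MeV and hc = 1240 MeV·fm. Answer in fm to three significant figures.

λ = 0.600 fm

Total energy E = KE + m₀c² = 1330 + 938.3 = 2268.3 MeV.
(pc)² = E² − (m₀c²)² = (2268.3)² − (938.3)² = 4.265 × 10⁶ MeV², so pc = 2065 MeV.
λ = hc/(pc) = 1240 MeV·fm / 2065 MeV = 0.600 fm.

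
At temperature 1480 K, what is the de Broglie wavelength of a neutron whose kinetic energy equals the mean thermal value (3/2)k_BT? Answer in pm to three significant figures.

KE = (3/2)k_BT = 1.5 × 1.381 × 10⁻²³ × 1480 = 3.066 × 10⁻²⁰ J.
p = √(2mKE) = √(2 × 1.675 × 10⁻²⁷ × 3.066 × 10⁻²⁰) = 1.013 × 10⁻²³ kg·m/s.
λ = h/p = 6.54 × 10⁻¹¹ m = 65.4 pm.

λ = 65.4 pm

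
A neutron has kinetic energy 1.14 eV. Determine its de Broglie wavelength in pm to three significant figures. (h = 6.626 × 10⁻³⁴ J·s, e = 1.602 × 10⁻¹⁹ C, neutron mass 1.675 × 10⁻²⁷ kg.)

λ = 26.8 pm

KE = 1.14 eV = 1.826 × 10⁻¹⁹ J.
p = √(2mKE) = √(2 × 1.675 × 10⁻²⁷ × 1.826 × 10⁻¹⁹) = 2.473 × 10⁻²³ kg·m/s.
λ = h/p = 6.626 × 10⁻³⁴ / 2.473 × 10⁻²³ = 2.68 × 10⁻¹¹ m = 26.8 pm.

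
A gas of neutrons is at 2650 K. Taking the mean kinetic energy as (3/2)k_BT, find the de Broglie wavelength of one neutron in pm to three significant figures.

KE = (3/2)k_BT = 1.5 × 1.381 × 10⁻²³ × 2650 = 5.489 × 10⁻²⁰ J.
p = √(2mKE) = √(2 × 1.675 × 10⁻²⁷ × 5.489 × 10⁻²⁰) = 1.356 × 10⁻²³ kg·m/s.
λ = h/p = 4.89 × 10⁻¹¹ m = 48.9 pm.

λ = 48.9 pm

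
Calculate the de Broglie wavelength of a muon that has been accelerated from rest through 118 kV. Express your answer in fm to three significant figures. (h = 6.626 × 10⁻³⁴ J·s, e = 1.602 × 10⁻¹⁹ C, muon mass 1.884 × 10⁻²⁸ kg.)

λ = 248 fm

KE = eV = 1.602 × 10⁻¹⁹ × 1.180 × 10⁵ = 1.890 × 10⁻¹⁴ J.
p = √(2mKE) = √(2 × 1.884 × 10⁻²⁸ × 1.890 × 10⁻¹⁴) = 2.669 × 10⁻²¹ kg·m/s.
λ = h/p = 6.626 × 10⁻³⁴ / 2.669 × 10⁻²¹ = 2.48 × 10⁻¹³ m = 248 fm.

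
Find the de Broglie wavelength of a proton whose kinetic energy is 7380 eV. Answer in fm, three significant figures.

KE = 7380 eV = 1.182 × 10⁻¹⁵ J.
p = √(2mKE) = √(2 × 1.673 × 10⁻²⁷ × 1.182 × 10⁻¹⁵) = 1.989 × 10⁻²¹ kg·m/s.
λ = h/p = 6.626 × 10⁻³⁴ / 1.989 × 10⁻²¹ = 3.33 × 10⁻¹³ m = 333 fm.

λ = 333 fm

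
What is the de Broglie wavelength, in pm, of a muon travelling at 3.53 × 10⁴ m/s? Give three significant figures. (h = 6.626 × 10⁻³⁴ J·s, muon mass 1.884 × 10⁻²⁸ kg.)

p = mv = 1.884 × 10⁻²⁸ × 3.53 × 10⁴ = 6.651 × 10⁻²⁴ kg·m/s.
λ = h/p = 6.626 × 10⁻³⁴ / 6.651 × 10⁻²⁴ = 9.96 × 10⁻¹¹ m = 99.6 pm.

λ = 99.6 pm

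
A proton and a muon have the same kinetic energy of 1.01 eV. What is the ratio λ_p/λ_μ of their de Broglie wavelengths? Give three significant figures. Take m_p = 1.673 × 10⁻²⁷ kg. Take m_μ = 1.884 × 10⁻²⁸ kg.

λ_p/λ_μ = 0.336

At fixed KE, p = √(2mKE) so λ = h/p ∝ 1/√m.
λ_p/λ_μ = √(m_μ/m_p) = √(1.884 × 10⁻²⁸/1.673 × 10⁻²⁷) = √(0.1126) = 0.336.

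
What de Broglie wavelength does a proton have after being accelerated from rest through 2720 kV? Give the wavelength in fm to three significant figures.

λ = 17.4 fm

KE = eV = 1.602 × 10⁻¹⁹ × 2.720 × 10⁶ = 4.357 × 10⁻¹³ J.
p = √(2mKE) = √(2 × 1.673 × 10⁻²⁷ × 4.357 × 10⁻¹³) = 3.818 × 10⁻²⁰ kg·m/s.
λ = h/p = 6.626 × 10⁻³⁴ / 3.818 × 10⁻²⁰ = 1.74 × 10⁻¹⁴ m = 17.4 fm.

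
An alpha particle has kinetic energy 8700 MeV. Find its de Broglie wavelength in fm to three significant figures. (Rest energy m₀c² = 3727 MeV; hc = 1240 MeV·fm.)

λ = 0.105 fm

Total energy E = KE + m₀c² = 8700 + 3727 = 12427 MeV.
(pc)² = E² − (m₀c²)² = (12427)² − (3727)² = 1.405 × 10⁸ MeV², so pc = 1.185 × 10⁴ MeV.
λ = hc/(pc) = 1240 MeV·fm / 1.185 × 10⁴ MeV = 0.105 fm.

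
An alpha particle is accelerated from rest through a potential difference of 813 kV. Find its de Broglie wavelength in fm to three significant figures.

KE = 2eV = 2 × 1.602 × 10⁻¹⁹ × 8.130 × 10⁵ = 2.605 × 10⁻¹³ J.
p = √(2mKE) = √(2 × 6.645 × 10⁻²⁷ × 2.605 × 10⁻¹³) = 5.884 × 10⁻²⁰ kg·m/s.
λ = h/p = 6.626 × 10⁻³⁴ / 5.884 × 10⁻²⁰ = 1.13 × 10⁻¹⁴ m = 11.3 fm.

λ = 11.3 fm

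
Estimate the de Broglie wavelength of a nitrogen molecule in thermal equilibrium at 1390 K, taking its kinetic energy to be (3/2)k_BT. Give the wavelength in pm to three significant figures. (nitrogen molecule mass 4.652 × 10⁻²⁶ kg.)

KE = (3/2)k_BT = 1.5 × 1.381 × 10⁻²³ × 1390 = 2.879 × 10⁻²⁰ J.
p = √(2mKE) = √(2 × 4.652 × 10⁻²⁶ × 2.879 × 10⁻²⁰) = 5.176 × 10⁻²³ kg·m/s.
λ = h/p = 1.28 × 10⁻¹¹ m = 12.8 pm.

λ = 12.8 pm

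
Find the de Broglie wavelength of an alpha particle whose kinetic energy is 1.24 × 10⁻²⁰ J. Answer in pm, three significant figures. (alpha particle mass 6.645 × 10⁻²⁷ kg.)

λ = 51.6 pm

p = √(2mKE) = √(2 × 6.645 × 10⁻²⁷ × 1.240 × 10⁻²⁰) = 1.284 × 10⁻²³ kg·m/s.
λ = h/p = 6.626 × 10⁻³⁴ / 1.284 × 10⁻²³ = 5.16 × 10⁻¹¹ m = 51.6 pm.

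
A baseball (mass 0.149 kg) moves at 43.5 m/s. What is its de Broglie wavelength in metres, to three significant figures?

λ = 1.02 × 10⁻³⁴ m

p = mv = 0.149 × 43.5 = 6.482 kg·m/s.
λ = h/p = 6.626 × 10⁻³⁴ / 6.482 = 1.02 × 10⁻³⁴ m.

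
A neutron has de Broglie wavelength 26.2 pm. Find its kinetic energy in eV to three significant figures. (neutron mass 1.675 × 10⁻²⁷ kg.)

KE = 1.19 eV

p = h/λ = 6.626 × 10⁻³⁴ / 2.620 × 10⁻¹¹ = 2.529 × 10⁻²³ kg·m/s.
KE = p²/(2m) = (2.529 × 10⁻²³)² / (2 × 1.675 × 10⁻²⁷) = 1.909 × 10⁻¹⁹ J = 1.19 eV.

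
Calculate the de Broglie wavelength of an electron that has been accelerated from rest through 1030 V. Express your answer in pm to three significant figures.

λ = 38.2 pm

KE = eV = 1.602 × 10⁻¹⁹ × 1030 = 1.650 × 10⁻¹⁶ J.
p = √(2mKE) = √(2 × 9.109 × 10⁻³¹ × 1.650 × 10⁻¹⁶) = 1.734 × 10⁻²³ kg·m/s.
λ = h/p = 6.626 × 10⁻³⁴ / 1.734 × 10⁻²³ = 3.82 × 10⁻¹¹ m = 38.2 pm.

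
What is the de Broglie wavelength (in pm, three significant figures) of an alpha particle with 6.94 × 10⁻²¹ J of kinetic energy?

p = √(2mKE) = √(2 × 6.645 × 10⁻²⁷ × 6.940 × 10⁻²¹) = 9.604 × 10⁻²⁴ kg·m/s.
λ = h/p = 6.626 × 10⁻³⁴ / 9.604 × 10⁻²⁴ = 6.90 × 10⁻¹¹ m = 69.0 pm.

λ = 69.0 pm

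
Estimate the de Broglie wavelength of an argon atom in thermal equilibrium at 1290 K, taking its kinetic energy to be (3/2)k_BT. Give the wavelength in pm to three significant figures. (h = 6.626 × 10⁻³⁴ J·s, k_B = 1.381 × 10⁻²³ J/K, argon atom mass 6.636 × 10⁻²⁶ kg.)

KE = (3/2)k_BT = 1.5 × 1.381 × 10⁻²³ × 1290 = 2.672 × 10⁻²⁰ J.
p = √(2mKE) = √(2 × 6.636 × 10⁻²⁶ × 2.672 × 10⁻²⁰) = 5.955 × 10⁻²³ kg·m/s.
λ = h/p = 1.11 × 10⁻¹¹ m = 11.1 pm.

λ = 11.1 pm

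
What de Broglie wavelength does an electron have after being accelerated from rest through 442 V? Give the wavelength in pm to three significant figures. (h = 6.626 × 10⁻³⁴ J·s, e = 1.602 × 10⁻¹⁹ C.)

λ = 58.3 pm

KE = eV = 1.602 × 10⁻¹⁹ × 442.0 = 7.081 × 10⁻¹⁷ J.
p = √(2mKE) = √(2 × 9.109 × 10⁻³¹ × 7.081 × 10⁻¹⁷) = 1.136 × 10⁻²³ kg·m/s.
λ = h/p = 6.626 × 10⁻³⁴ / 1.136 × 10⁻²³ = 5.83 × 10⁻¹¹ m = 58.3 pm.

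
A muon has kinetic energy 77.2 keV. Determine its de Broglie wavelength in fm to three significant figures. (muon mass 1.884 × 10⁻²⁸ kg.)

KE = 77.2 keV = 1.237 × 10⁻¹⁴ J.
p = √(2mKE) = √(2 × 1.884 × 10⁻²⁸ × 1.237 × 10⁻¹⁴) = 2.159 × 10⁻²¹ kg·m/s.
λ = h/p = 6.626 × 10⁻³⁴ / 2.159 × 10⁻²¹ = 3.07 × 10⁻¹³ m = 307 fm.

λ = 307 fm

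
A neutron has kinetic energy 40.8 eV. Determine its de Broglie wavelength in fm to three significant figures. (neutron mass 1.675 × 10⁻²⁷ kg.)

KE = 40.8 eV = 6.536 × 10⁻¹⁸ J.
p = √(2mKE) = √(2 × 1.675 × 10⁻²⁷ × 6.536 × 10⁻¹⁸) = 1.480 × 10⁻²² kg·m/s.
λ = h/p = 6.626 × 10⁻³⁴ / 1.480 × 10⁻²² = 4.48 × 10⁻¹² m = 4480 fm.

λ = 4480 fm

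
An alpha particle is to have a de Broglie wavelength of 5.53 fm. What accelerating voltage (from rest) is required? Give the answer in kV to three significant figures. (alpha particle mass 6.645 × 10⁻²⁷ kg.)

p = h/λ = 6.626 × 10⁻³⁴ / 5.530 × 10⁻¹⁵ = 1.198 × 10⁻¹⁹ kg·m/s.
KE = p²/(2m) = 1.080 × 10⁻¹² J.
V = KE/2e = 1.080 × 10⁻¹² / (2 × 1.602 × 10⁻¹⁹) = 3370 kV.

V = 3370 kV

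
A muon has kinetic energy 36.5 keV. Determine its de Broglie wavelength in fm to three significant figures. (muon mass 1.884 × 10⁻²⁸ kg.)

KE = 36.5 keV = 5.847 × 10⁻¹⁵ J.
p = √(2mKE) = √(2 × 1.884 × 10⁻²⁸ × 5.847 × 10⁻¹⁵) = 1.484 × 10⁻²¹ kg·m/s.
λ = h/p = 6.626 × 10⁻³⁴ / 1.484 × 10⁻²¹ = 4.46 × 10⁻¹³ m = 446 fm.

λ = 446 fm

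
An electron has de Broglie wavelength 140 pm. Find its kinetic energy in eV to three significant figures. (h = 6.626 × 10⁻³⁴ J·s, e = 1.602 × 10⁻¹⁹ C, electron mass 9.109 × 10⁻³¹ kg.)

KE = 76.8 eV

p = h/λ = 6.626 × 10⁻³⁴ / 1.400 × 10⁻¹⁰ = 4.733 × 10⁻²⁴ kg·m/s.
KE = p²/(2m) = (4.733 × 10⁻²⁴)² / (2 × 9.109 × 10⁻³¹) = 1.230 × 10⁻¹⁷ J = 76.8 eV.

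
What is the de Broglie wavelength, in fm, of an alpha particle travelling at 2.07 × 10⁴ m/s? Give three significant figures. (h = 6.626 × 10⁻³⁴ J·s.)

p = mv = 6.645 × 10⁻²⁷ × 2.07 × 10⁴ = 1.376 × 10⁻²² kg·m/s.
λ = h/p = 6.626 × 10⁻³⁴ / 1.376 × 10⁻²² = 4.82 × 10⁻¹² m = 4820 fm.

λ = 4820 fm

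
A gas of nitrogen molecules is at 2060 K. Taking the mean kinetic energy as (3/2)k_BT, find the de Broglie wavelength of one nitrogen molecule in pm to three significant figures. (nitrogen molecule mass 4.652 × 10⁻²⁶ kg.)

KE = (3/2)k_BT = 1.5 × 1.381 × 10⁻²³ × 2060 = 4.267 × 10⁻²⁰ J.
p = √(2mKE) = √(2 × 4.652 × 10⁻²⁶ × 4.267 × 10⁻²⁰) = 6.301 × 10⁻²³ kg·m/s.
λ = h/p = 1.05 × 10⁻¹¹ m = 10.5 pm.

λ = 10.5 pm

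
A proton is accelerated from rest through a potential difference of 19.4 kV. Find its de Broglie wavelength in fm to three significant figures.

λ = 205 fm

KE = eV = 1.602 × 10⁻¹⁹ × 1.940 × 10⁴ = 3.108 × 10⁻¹⁵ J.
p = √(2mKE) = √(2 × 1.673 × 10⁻²⁷ × 3.108 × 10⁻¹⁵) = 3.225 × 10⁻²¹ kg·m/s.
λ = h/p = 6.626 × 10⁻³⁴ / 3.225 × 10⁻²¹ = 2.05 × 10⁻¹³ m = 205 fm.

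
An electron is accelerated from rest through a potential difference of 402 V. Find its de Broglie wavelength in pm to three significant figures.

λ = 61.2 pm

KE = eV = 1.602 × 10⁻¹⁹ × 402.0 = 6.440 × 10⁻¹⁷ J.
p = √(2mKE) = √(2 × 9.109 × 10⁻³¹ × 6.440 × 10⁻¹⁷) = 1.083 × 10⁻²³ kg·m/s.
λ = h/p = 6.626 × 10⁻³⁴ / 1.083 × 10⁻²³ = 6.12 × 10⁻¹¹ m = 61.2 pm.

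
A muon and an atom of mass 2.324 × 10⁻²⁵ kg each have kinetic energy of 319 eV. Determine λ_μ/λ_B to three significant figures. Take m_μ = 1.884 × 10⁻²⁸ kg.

λ_μ/λ_B = 35.1

At fixed KE, p = √(2mKE) so λ = h/p ∝ 1/√m.
λ_μ/λ_B = √(m_B/m_μ) = √(2.324 × 10⁻²⁵/1.884 × 10⁻²⁸) = √(1234) = 35.1.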